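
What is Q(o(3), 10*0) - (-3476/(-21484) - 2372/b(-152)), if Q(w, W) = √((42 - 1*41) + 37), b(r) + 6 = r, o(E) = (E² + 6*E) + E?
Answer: -6438657/424309 + √38 ≈ -9.0100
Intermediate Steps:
o(E) = E² + 7*E
b(r) = -6 + r
Q(w, W) = √38 (Q(w, W) = √((42 - 41) + 37) = √(1 + 37) = √38)
Q(o(3), 10*0) - (-3476/(-21484) - 2372/b(-152)) = √38 - (-3476/(-21484) - 2372/(-6 - 152)) = √38 - (-3476*(-1/21484) - 2372/(-158)) = √38 - (869/5371 - 2372*(-1/158)) = √38 - (869/5371 + 1186/79) = √38 - 1*6438657/424309 = √38 - 6438657/424309 = -6438657/424309 + √38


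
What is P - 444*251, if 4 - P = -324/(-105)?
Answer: -3900508/35 ≈ -1.1144e+5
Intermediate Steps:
P = 32/35 (P = 4 - (-324)/(-105) = 4 - (-324)*(-1)/105 = 4 - 1*108/35 = 4 - 108/35 = 32/35 ≈ 0.91429)
P - 444*251 = 32/35 - 444*251 = 32/35 - 111444 = -3900508/35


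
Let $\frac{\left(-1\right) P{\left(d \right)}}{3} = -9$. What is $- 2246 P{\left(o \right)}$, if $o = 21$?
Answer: $-60642$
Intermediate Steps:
$P{\left(d \right)} = 27$ ($P{\left(d \right)} = \left(-3\right) \left(-9\right) = 27$)
$- 2246 P{\left(o \right)} = \left(-2246\right) 27 = -60642$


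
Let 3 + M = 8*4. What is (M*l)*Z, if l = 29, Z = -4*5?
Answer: -16820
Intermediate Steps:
Z = -20
M = 29 (M = -3 + 8*4 = -3 + 32 = 29)
(M*l)*Z = (29*29)*(-20) = 841*(-20) = -16820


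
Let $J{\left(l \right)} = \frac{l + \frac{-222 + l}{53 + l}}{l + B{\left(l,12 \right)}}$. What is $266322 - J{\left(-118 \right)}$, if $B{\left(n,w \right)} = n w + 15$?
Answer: $\frac{5259059068}{19747} \approx 2.6632 \cdot 10^{5}$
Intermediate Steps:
$B{\left(n,w \right)} = 15 + n w$
$J{\left(l \right)} = \frac{l + \frac{-222 + l}{53 + l}}{15 + 13 l}$ ($J{\left(l \right)} = \frac{l + \frac{-222 + l}{53 + l}}{l + \left(15 + l 12\right)} = \frac{l + \frac{-222 + l}{53 + l}}{l + \left(15 + 12 l\right)} = \frac{l + \frac{-222 + l}{53 + l}}{15 + 13 l}$)
$266322 - J{\left(-118 \right)} = 266322 - \frac{-222 + \left(-118\right)^{2} + 54 \left(-118\right)}{795 + 13 \left(-118\right)^{2} + 704 \left(-118\right)} = 266322 - \frac{-222 + 13924 - 6372}{795 + 13 \cdot 13924 - 83072} = 266322 - \frac{1}{795 + 181012 - 83072} \cdot 7330 = 266322 - \frac{1}{98735} \cdot 7330 = 266322 - \frac{1466}{19747} = \frac{5259059068}{19747}$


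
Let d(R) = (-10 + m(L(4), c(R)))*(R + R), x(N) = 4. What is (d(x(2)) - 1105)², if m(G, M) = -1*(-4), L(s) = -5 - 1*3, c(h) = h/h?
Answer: 1329409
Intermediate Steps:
c(h) = 1
L(s) = -8 (L(s) = -5 - 3 = -8)
m(G, M) = 4
d(R) = -12*R (d(R) = (-10 + 4)*(R + R) = -12*R)
(d(x(2)) - 1105)² = (-12*4 - 1105)² = (-48 - 1105)² = (-1153)² = 1329409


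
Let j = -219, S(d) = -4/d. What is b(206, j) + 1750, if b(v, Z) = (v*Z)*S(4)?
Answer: 46864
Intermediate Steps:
b(v, Z) = -Z*v (b(v, Z) = (v*Z)*(-4/4) = (Z*v)*(-4*¼) = (Z*v)*(-1) = -Z*v)
b(206, j) + 1750 = -1*(-219)*206 + 1750 = 45114 + 1750 = 46864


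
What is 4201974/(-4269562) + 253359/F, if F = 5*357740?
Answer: -3217169467521/3818482774700 ≈ -0.84253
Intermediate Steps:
F = 1788700
4201974/(-4269562) + 253359/F = 4201974/(-4269562) + 253359/1788700 = 4201974*(-1/4269562) + 253359*(1/1788700) = -2100987/2134781 + 253359/1788700 = -3217169467521/3818482774700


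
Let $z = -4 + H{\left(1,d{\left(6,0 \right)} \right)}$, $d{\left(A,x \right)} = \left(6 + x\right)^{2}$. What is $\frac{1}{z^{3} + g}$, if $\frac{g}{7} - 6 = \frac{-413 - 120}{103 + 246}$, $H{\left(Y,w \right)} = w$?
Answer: $\frac{349}{11446959} \approx 3.0488 \cdot 10^{-5}$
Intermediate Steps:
$z = 32$ ($z = -4 + \left(6 + 0\right)^{2} = -4 + 6^{2} = -4 + 36 = 32$)
$g = \frac{10927}{349}$ ($g = 42 + 7 \frac{-413 - 120}{103 + 246} = 42 + 7 \frac{-413 - 120}{349} = 42 + 7 \left(\left(-533\right) \frac{1}{349}\right) = 42 + 7 \left(- \frac{533}{349}\right) = 42 - \frac{3731}{349} = \frac{10927}{349} \approx 31.309$)
$\frac{1}{z^{3} + g} = \frac{1}{32^{3} + \frac{10927}{349}} = \frac{1}{32768 + \frac{10927}{349}} = \frac{1}{\frac{11446959}{349}} = \frac{349}{11446959}$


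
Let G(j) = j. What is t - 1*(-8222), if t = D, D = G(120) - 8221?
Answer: 121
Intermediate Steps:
D = -8101 (D = 120 - 8221 = -8101)
t = -8101
t - 1*(-8222) = -8101 - 1*(-8222) = -8101 + 8222 = 121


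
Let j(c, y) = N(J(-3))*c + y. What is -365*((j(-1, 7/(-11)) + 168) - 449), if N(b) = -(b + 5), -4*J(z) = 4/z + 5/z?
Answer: 4430735/44 ≈ 1.0070e+5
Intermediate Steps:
J(z) = -9/(4*z) (J(z) = -(4/z + 5/z)/4 = -9/(4*z))
N(b) = -5 - b (N(b) = -(5 + b) = -5 - b)
j(c, y) = y - 23*c/4 (j(c, y) = (-5 - (-9)/(4*(-3)))*c + y = (-5 - (-9)*(-1)/(4*3))*c + y = (-5 - 1*3/4)*c + y = (-5 - 3/4)*c + y = -23*c/4 + y = y - 23*c/4)
-365*((j(-1, 7/(-11)) + 168) - 449) = -365*(((7/(-11) - 23/4*(-1)) + 168) - 449) = -365*(((7*(-1/11) + 23/4) + 168) - 449) = -365*(((-7/11 + 23/4) + 168) - 449) = -365*((225/44 + 168) - 449) = -365*(7617/44 - 449) = -365*(-12139/44) = 4430735/44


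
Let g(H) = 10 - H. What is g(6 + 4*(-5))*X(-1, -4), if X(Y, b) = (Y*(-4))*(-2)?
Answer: -192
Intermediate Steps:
X(Y, b) = 8*Y (X(Y, b) = -4*Y*(-2) = 8*Y)
g(6 + 4*(-5))*X(-1, -4) = (10 - (6 + 4*(-5)))*(8*(-1)) = (10 - (6 - 20))*(-8) = (10 - 1*(-14))*(-8) = (10 + 14)*(-8) = 24*(-8) = -192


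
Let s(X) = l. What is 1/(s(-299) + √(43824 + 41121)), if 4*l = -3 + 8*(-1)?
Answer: 44/1358999 + 16*√84945/1358999 ≈ 0.0034638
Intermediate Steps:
l = -11/4 (l = (-3 + 8*(-1))/4 = (-3 - 8)/4 = (¼)*(-11) = -11/4 ≈ -2.7500)
s(X) = -11/4
1/(s(-299) + √(43824 + 41121)) = 1/(-11/4 + √(43824 + 41121)) = 1/(-11/4 + √84945)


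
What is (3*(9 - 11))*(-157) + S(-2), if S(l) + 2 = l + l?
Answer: 936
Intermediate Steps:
S(l) = -2 + 2*l (S(l) = -2 + (l + l) = -2 + 2*l)
(3*(9 - 11))*(-157) + S(-2) = (3*(9 - 11))*(-157) + (-2 + 2*(-2)) = (3*(-2))*(-157) + (-2 - 4) = -6*(-157) - 6 = 942 - 6 = 936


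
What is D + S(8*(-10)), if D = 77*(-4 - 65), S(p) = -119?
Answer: -5432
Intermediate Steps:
D = -5313 (D = 77*(-69) = -5313)
D + S(8*(-10)) = -5313 - 119 = -5432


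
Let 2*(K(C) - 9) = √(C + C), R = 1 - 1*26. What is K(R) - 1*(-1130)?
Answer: 1139 + 5*I*√2/2 ≈ 1139.0 + 3.5355*I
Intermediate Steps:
R = -25 (R = 1 - 26 = -25)
K(C) = 9 + √2*√C/2 (K(C) = 9 + √(C + C)/2 = 9 + √(2*C)/2 = 9 + (√2*√C)/2 = 9 + √2*√C/2)
K(R) - 1*(-1130) = (9 + √2*√(-25)/2) - 1*(-1130) = (9 + √2*(5*I)/2) + 1130 = (9 + 5*I*√2/2) + 1130 = 1139 + 5*I*√2/2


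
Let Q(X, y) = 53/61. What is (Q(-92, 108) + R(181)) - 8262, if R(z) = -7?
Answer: -504356/61 ≈ -8268.1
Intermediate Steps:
Q(X, y) = 53/61 (Q(X, y) = 53*(1/61) = 53/61)
(Q(-92, 108) + R(181)) - 8262 = (53/61 - 7) - 8262 = -374/61 - 8262 = -504356/61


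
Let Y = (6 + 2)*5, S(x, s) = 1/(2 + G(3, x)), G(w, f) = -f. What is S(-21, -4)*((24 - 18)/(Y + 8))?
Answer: 1/184 ≈ 0.0054348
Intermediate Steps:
S(x, s) = 1/(2 - x)
Y = 40 (Y = 8*5 = 40)
S(-21, -4)*((24 - 18)/(Y + 8)) = (-1/(-2 - 21))*((24 - 18)/(40 + 8)) = (-1/(-23))*(6/48) = (-1*(-1/23))*(6*(1/48)) = (1/23)*(1/8) = 1/184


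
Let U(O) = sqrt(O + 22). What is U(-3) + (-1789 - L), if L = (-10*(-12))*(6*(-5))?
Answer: 1811 + sqrt(19) ≈ 1815.4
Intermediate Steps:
L = -3600 (L = 120*(-30) = -3600)
U(O) = sqrt(22 + O)
U(-3) + (-1789 - L) = sqrt(22 - 3) + (-1789 - 1*(-3600)) = sqrt(19) + (-1789 + 3600) = sqrt(19) + 1811 = 1811 + sqrt(19)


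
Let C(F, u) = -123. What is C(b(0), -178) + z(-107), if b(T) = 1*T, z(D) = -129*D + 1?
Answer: 13681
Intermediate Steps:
z(D) = 1 - 129*D
b(T) = T
C(b(0), -178) + z(-107) = -123 + (1 - 129*(-107)) = -123 + (1 + 13803) = -123 + 13804 = 13681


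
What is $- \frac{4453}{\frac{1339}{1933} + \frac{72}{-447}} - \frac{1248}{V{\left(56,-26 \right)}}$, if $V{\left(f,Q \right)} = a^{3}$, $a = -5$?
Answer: $- \frac{160126370113}{19139875} \approx -8366.1$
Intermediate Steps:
$V{\left(f,Q \right)} = -125$ ($V{\left(f,Q \right)} = \left(-5\right)^{3} = -125$)
$- \frac{4453}{\frac{1339}{1933} + \frac{72}{-447}} - \frac{1248}{V{\left(56,-26 \right)}} = - \frac{4453}{\frac{1339}{1933} + \frac{72}{-447}} - \frac{1248}{-125} = - \frac{4453}{1339 \cdot \frac{1}{1933} + 72 \left(- \frac{1}{447}\right)} - - \frac{1248}{125} = - \frac{4453}{\frac{1339}{1933} - \frac{24}{149}} + \frac{1248}{125} = - \frac{4453}{\frac{153119}{288017}} + \frac{1248}{125} = \left(-4453\right) \frac{288017}{153119} + \frac{1248}{125} = - \frac{1282539701}{153119} + \frac{1248}{125} = - \frac{160126370113}{19139875}$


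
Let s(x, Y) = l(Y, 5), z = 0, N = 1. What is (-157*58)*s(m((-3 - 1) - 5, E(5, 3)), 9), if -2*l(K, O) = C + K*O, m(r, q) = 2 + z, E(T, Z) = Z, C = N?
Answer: 209438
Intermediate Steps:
C = 1
m(r, q) = 2 (m(r, q) = 2 + 0 = 2)
l(K, O) = -1/2 - K*O/2 (l(K, O) = -(1 + K*O)/2 = -1/2 - K*O/2)
s(x, Y) = -1/2 - 5*Y/2 (s(x, Y) = -1/2 - 1/2*Y*5 = -1/2 - 5*Y/2)
(-157*58)*s(m((-3 - 1) - 5, E(5, 3)), 9) = (-157*58)*(-1/2 - 5/2*9) = -9106*(-1/2 - 45/2) = -9106*(-23) = 209438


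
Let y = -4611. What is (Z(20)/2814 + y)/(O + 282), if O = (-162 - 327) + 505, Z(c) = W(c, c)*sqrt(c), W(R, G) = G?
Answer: -4611/298 + 10*sqrt(5)/209643 ≈ -15.473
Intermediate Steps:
Z(c) = c**(3/2) (Z(c) = c*sqrt(c) = c**(3/2))
O = 16 (O = -489 + 505 = 16)
(Z(20)/2814 + y)/(O + 282) = (20**(3/2)/2814 - 4611)/(16 + 282) = ((40*sqrt(5))*(1/2814) - 4611)/298 = (20*sqrt(5)/1407 - 4611)*(1/298) = (-4611 + 20*sqrt(5)/1407)*(1/298) = -4611/298 + 10*sqrt(5)/209643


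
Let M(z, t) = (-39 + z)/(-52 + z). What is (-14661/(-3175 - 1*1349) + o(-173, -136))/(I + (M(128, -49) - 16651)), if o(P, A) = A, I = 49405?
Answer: -3803819/938501161 ≈ -0.0040531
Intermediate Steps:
M(z, t) = (-39 + z)/(-52 + z)
(-14661/(-3175 - 1*1349) + o(-173, -136))/(I + (M(128, -49) - 16651)) = (-14661/(-3175 - 1*1349) - 136)/(49405 + ((-39 + 128)/(-52 + 128) - 16651)) = (-14661/(-3175 - 1349) - 136)/(49405 + (89/76 - 16651)) = (-14661/(-4524) - 136)/(49405 + ((1/76)*89 - 16651)) = (-14661*(-1/4524) - 136)/(49405 + (89/76 - 16651)) = (4887/1508 - 136)/(49405 - 1265387/76) = -200201/(1508*2489393/76) = -200201/1508*76/2489393 = -3803819/938501161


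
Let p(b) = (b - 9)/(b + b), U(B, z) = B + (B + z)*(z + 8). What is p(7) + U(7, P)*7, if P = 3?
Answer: 5732/7 ≈ 818.86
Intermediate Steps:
U(B, z) = B + (8 + z)*(B + z) (U(B, z) = B + (B + z)*(8 + z) = B + (8 + z)*(B + z))
p(b) = (-9 + b)/(2*b) (p(b) = (-9 + b)/((2*b)) = (-9 + b)*(1/(2*b)) = (-9 + b)/(2*b))
p(7) + U(7, P)*7 = (½)*(-9 + 7)/7 + (3² + 8*3 + 9*7 + 7*3)*7 = (½)*(⅐)*(-2) + (9 + 24 + 63 + 21)*7 = -⅐ + 117*7 = -⅐ + 819 = 5732/7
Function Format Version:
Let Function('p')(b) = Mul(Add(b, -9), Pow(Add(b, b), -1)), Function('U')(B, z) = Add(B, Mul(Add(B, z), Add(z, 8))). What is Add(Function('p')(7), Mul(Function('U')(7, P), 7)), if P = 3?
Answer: Rational(5732, 7) ≈ 818.86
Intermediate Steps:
Function('U')(B, z) = Add(B, Mul(Add(8, z), Add(B, z))) (Function('U')(B, z) = Add(B, Mul(Add(B, z), Add(8, z))) = Add(B, Mul(Add(8, z), Add(B, z))))
Function('p')(b) = Mul(Rational(1, 2), Pow(b, -1), Add(-9, b)) (Function('p')(b) = Mul(Add(-9, b), Pow(Mul(2, b), -1)) = Mul(Add(-9, b), Mul(Rational(1, 2), Pow(b, -1))) = Mul(Rational(1, 2), Pow(b, -1), Add(-9, b)))
Add(Function('p')(7), Mul(Function('U')(7, P), 7)) = Add(Mul(Rational(1, 2), Pow(7, -1), Add(-9, 7)), Mul(Add(Pow(3, 2), Mul(8, 3), Mul(9, 7), Mul(7, 3)), 7)) = Add(Mul(Rational(1, 2), Rational(1, 7), -2), Mul(Add(9, 24, 63, 21), 7)) = Add(Rational(-1, 7), Mul(117, 7)) = Add(Rational(-1, 7), 819) = Rational(5732, 7)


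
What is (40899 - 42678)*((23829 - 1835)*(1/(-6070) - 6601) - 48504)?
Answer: 784140124053633/3035 ≈ 2.5837e+11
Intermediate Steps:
(40899 - 42678)*((23829 - 1835)*(1/(-6070) - 6601) - 48504) = -1779*(21994*(-1/6070 - 6601) - 48504) = -1779*(21994*(-40068071/6070) - 48504) = -1779*(-440628576787/3035 - 48504) = -1779*(-440775786427/3035) = 784140124053633/3035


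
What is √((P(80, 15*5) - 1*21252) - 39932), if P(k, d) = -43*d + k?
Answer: I*√64329 ≈ 253.63*I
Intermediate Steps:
P(k, d) = k - 43*d
√((P(80, 15*5) - 1*21252) - 39932) = √(((80 - 645*5) - 1*21252) - 39932) = √(((80 - 43*75) - 21252) - 39932) = √(((80 - 3225) - 21252) - 39932) = √((-3145 - 21252) - 39932) = √(-24397 - 39932) = √(-64329) = I*√64329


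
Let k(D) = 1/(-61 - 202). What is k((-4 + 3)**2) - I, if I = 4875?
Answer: -1282126/263 ≈ -4875.0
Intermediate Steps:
k(D) = -1/263 (k(D) = 1/(-263) = -1/263)
k((-4 + 3)**2) - I = -1/263 - 1*4875 = -1/263 - 4875 = -1282126/263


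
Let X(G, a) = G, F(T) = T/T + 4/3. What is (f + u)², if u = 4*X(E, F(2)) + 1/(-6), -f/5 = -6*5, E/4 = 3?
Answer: 1408969/36 ≈ 39138.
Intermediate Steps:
E = 12 (E = 4*3 = 12)
F(T) = 7/3 (F(T) = 1 + 4*(⅓) = 1 + 4/3 = 7/3)
f = 150 (f = -(-30)*5 = -5*(-30) = 150)
u = 287/6 (u = 4*12 + 1/(-6) = 48 - ⅙ = 287/6 ≈ 47.833)
(f + u)² = (150 + 287/6)² = (1187/6)² = 1408969/36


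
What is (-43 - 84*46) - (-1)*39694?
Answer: 35787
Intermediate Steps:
(-43 - 84*46) - (-1)*39694 = (-43 - 3864) - 1*(-39694) = -3907 + 39694 = 35787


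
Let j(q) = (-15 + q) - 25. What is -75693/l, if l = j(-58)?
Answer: 75693/98 ≈ 772.38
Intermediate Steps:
j(q) = -40 + q
l = -98 (l = -40 - 58 = -98)
-75693/l = -75693/(-98) = -75693*(-1/98) = 75693/98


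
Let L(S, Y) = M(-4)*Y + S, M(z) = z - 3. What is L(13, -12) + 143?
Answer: 240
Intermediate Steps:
M(z) = -3 + z
L(S, Y) = S - 7*Y (L(S, Y) = (-3 - 4)*Y + S = -7*Y + S = S - 7*Y)
L(13, -12) + 143 = (13 - 7*(-12)) + 143 = (13 + 84) + 143 = 97 + 143 = 240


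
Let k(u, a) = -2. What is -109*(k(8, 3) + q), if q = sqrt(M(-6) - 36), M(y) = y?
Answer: 218 - 109*I*sqrt(42) ≈ 218.0 - 706.4*I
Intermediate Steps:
q = I*sqrt(42) (q = sqrt(-6 - 36) = sqrt(-42) = I*sqrt(42) ≈ 6.4807*I)
-109*(k(8, 3) + q) = -109*(-2 + I*sqrt(42)) = 218 - 109*I*sqrt(42)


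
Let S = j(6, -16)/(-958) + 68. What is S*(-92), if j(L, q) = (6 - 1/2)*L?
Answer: -2995106/479 ≈ -6252.8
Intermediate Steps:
j(L, q) = 11*L/2 (j(L, q) = (6 - 1*½)*L = (6 - ½)*L = 11*L/2)
S = 65111/958 (S = ((11/2)*6)/(-958) + 68 = 33*(-1/958) + 68 = -33/958 + 68 = 65111/958 ≈ 67.966)
S*(-92) = (65111/958)*(-92) = -2995106/479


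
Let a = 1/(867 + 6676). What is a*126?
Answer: 126/7543 ≈ 0.016704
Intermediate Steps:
a = 1/7543 ≈ 0.00013257
a*126 = (1/7543)*126 = 126/7543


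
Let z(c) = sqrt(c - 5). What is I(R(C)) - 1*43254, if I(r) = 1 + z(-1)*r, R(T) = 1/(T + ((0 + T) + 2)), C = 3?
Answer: -43253 + I*sqrt(6)/8 ≈ -43253.0 + 0.30619*I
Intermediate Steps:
z(c) = sqrt(-5 + c)
R(T) = 1/(2 + 2*T) (R(T) = 1/(T + (T + 2)) = 1/(T + (2 + T)) = 1/(2 + 2*T))
I(r) = 1 + I*r*sqrt(6) (I(r) = 1 + sqrt(-5 - 1)*r = 1 + sqrt(-6)*r = 1 + (I*sqrt(6))*r = 1 + I*r*sqrt(6))
I(R(C)) - 1*43254 = (1 + I*(1/(2*(1 + 3)))*sqrt(6)) - 1*43254 = (1 + I*((1/2)/4)*sqrt(6)) - 43254 = (1 + I*((1/2)*(1/4))*sqrt(6)) - 43254 = (1 + I*(1/8)*sqrt(6)) - 43254 = (1 + I*sqrt(6)/8) - 43254 = -43253 + I*sqrt(6)/8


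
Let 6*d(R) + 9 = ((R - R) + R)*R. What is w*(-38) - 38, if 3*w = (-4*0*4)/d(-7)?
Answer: -38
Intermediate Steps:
d(R) = -3/2 + R**2/6 (d(R) = -3/2 + (((R - R) + R)*R)/6 = -3/2 + ((0 + R)*R)/6 = -3/2 + (R*R)/6 = -3/2 + R**2/6)
w = 0 (w = ((-4*0*4)/(-3/2 + (1/6)*(-7)**2))/3 = ((0*4)/(-3/2 + (1/6)*49))/3 = (0/(-3/2 + 49/6))/3 = (0/(20/3))/3 = (0*(3/20))/3 = (1/3)*0 = 0)
w*(-38) - 38 = 0*(-38) - 38 = 0 - 38 = -38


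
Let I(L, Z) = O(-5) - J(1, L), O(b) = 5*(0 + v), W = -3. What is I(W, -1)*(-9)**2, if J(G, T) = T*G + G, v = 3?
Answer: 1377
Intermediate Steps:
J(G, T) = G + G*T (J(G, T) = G*T + G = G + G*T)
O(b) = 15 (O(b) = 5*(0 + 3) = 5*3 = 15)
I(L, Z) = 14 - L (I(L, Z) = 15 - (1 + L) = 15 + (-1 - L) = 14 - L)
I(W, -1)*(-9)**2 = (14 - 1*(-3))*(-9)**2 = (14 + 3)*81 = 17*81 = 1377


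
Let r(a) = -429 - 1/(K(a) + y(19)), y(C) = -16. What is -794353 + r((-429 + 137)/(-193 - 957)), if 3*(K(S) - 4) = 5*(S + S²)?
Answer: -1808314830613/2275234 ≈ -7.9478e+5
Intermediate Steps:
K(S) = 4 + 5*S/3 + 5*S²/3 (K(S) = 4 + (5*(S + S²))/3 = 4 + (5*S + 5*S²)/3 = 4 + (5*S/3 + 5*S²/3) = 4 + 5*S/3 + 5*S²/3)
r(a) = -429 - 1/(-12 + 5*a/3 + 5*a²/3) (r(a) = -429 - 1/((4 + 5*a/3 + 5*a²/3) - 16) = -429 - 1/(-12 + 5*a/3 + 5*a²/3))
-794353 + r((-429 + 137)/(-193 - 957)) = -794353 + 3*(5147 - 715*(-429 + 137)/(-193 - 957) - 715*(-429 + 137)²/(-193 - 957)²)/(-36 + 5*((-429 + 137)/(-193 - 957)) + 5*((-429 + 137)/(-193 - 957))²) = -794353 + 3*(5147 - (-208780)/(-1150) - 715*(-292/(-1150))²)/(-36 + 5*(-292/(-1150)) + 5*(-292/(-1150))²) = -794353 + 3*(5147 - (-208780)*(-1)/1150 - 715*(-292*(-1/1150))²)/(-36 + 5*(-292*(-1/1150)) + 5*(-292*(-1/1150))²) = -794353 + 3*(5147 - 715*146/575 - 715*(146/575)²)/(-36 + 5*(146/575) + 5*(146/575)²) = -794353 + 3*(5147 - 20878/115 - 715*21316/330625)/(-36 + 146/115 + 5*(21316/330625)) = -794353 + 3*(5147 - 20878/115 - 3048188/66125)/(-36 + 146/115 + 21316/66125) = -794353 + 3*(325292337/66125)/(-2275234/66125) = -794353 + 3*(-66125/2275234)*(325292337/66125) = -794353 - 975877011/2275234 = -1808314830613/2275234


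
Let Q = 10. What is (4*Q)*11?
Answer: 440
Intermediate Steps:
(4*Q)*11 = (4*10)*11 = 40*11 = 440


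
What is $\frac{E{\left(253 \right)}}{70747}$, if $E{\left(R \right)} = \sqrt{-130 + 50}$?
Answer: $\frac{4 i \sqrt{5}}{70747} \approx 0.00012643 i$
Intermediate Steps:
$E{\left(R \right)} = 4 i \sqrt{5}$ ($E{\left(R \right)} = \sqrt{-80} = 4 i \sqrt{5}$)
$\frac{E{\left(253 \right)}}{70747} = \frac{4 i \sqrt{5}}{70747}$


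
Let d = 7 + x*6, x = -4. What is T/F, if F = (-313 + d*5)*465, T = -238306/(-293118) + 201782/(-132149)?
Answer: 13827018341/3584366412605370 ≈ 3.8576e-6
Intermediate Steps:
d = -17 (d = 7 - 4*6 = 7 - 24 = -17)
T = -13827018341/19367625291 (T = -238306*(-1/293118) + 201782*(-1/132149) = 119153/146559 - 201782/132149 = -13827018341/19367625291 ≈ -0.71392)
F = -185070 (F = (-313 - 17*5)*465 = (-313 - 85)*465 = -398*465 = -185070)
T/F = -13827018341/19367625291/(-185070) = -13827018341/19367625291*(-1/185070) = 13827018341/3584366412605370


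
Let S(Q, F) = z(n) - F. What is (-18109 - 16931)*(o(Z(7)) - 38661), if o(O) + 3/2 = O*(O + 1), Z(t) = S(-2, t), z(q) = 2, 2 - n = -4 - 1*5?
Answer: 1354033200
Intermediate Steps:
n = 11 (n = 2 - (-4 - 1*5) = 2 - (-4 - 5) = 2 - 1*(-9) = 2 + 9 = 11)
S(Q, F) = 2 - F
Z(t) = 2 - t
o(O) = -3/2 + O*(1 + O) (o(O) = -3/2 + O*(O + 1) = -3/2 + O*(1 + O))
(-18109 - 16931)*(o(Z(7)) - 38661) = (-18109 - 16931)*((-3/2 + (2 - 1*7) + (2 - 1*7)²) - 38661) = -35040*((-3/2 + (2 - 7) + (2 - 7)²) - 38661) = -35040*((-3/2 - 5 + (-5)²) - 38661) = -35040*((-3/2 - 5 + 25) - 38661) = -35040*(37/2 - 38661) = -35040*(-77285/2) = 1354033200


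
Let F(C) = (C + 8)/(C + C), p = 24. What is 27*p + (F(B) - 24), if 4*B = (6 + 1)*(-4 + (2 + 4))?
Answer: 8759/14 ≈ 625.64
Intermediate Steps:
B = 7/2 (B = ((6 + 1)*(-4 + (2 + 4)))/4 = (7*(-4 + 6))/4 = (7*2)/4 = (¼)*14 = 7/2 ≈ 3.5000)
F(C) = (8 + C)/(2*C) (F(C) = (8 + C)/((2*C)) = (8 + C)*(1/(2*C)) = (8 + C)/(2*C))
27*p + (F(B) - 24) = 27*24 + ((8 + 7/2)/(2*(7/2)) - 24) = 648 + ((½)*(2/7)*(23/2) - 24) = 648 + (23/14 - 24) = 648 - 313/14 = 8759/14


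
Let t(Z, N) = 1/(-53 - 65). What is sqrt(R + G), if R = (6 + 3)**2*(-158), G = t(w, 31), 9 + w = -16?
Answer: I*sqrt(178199470)/118 ≈ 113.13*I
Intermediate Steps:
w = -25 (w = -9 - 16 = -25)
t(Z, N) = -1/118 (t(Z, N) = 1/(-118) = -1/118)
G = -1/118 ≈ -0.0084746
R = -12798 (R = 9**2*(-158) = 81*(-158) = -12798)
sqrt(R + G) = sqrt(-12798 - 1/118) = sqrt(-1510165/118) = I*sqrt(178199470)/118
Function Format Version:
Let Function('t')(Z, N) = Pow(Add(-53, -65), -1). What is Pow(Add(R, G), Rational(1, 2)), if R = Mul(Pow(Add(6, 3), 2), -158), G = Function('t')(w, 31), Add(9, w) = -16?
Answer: Mul(Rational(1, 118), I, Pow(178199470, Rational(1, 2))) ≈ Mul(113.13, I)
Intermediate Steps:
w = -25 (w = Add(-9, -16) = -25)
Function('t')(Z, N) = Rational(-1, 118) (Function('t')(Z, N) = Pow(-118, -1) = Rational(-1, 118))
G = Rational(-1, 118) ≈ -0.0084746
R = -12798 (R = Mul(Pow(9, 2), -158) = Mul(81, -158) = -12798)
Pow(Add(R, G), Rational(1, 2)) = Pow(Add(-12798, Rational(-1, 118)), Rational(1, 2)) = Pow(Rational(-1510165, 118), Rational(1, 2)) = Mul(Rational(1, 118), I, Pow(178199470, Rational(1, 2)))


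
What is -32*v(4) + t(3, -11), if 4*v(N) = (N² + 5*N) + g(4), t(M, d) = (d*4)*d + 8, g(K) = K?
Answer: 172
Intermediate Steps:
t(M, d) = 8 + 4*d² (t(M, d) = (4*d)*d + 8 = 4*d² + 8 = 8 + 4*d²)
v(N) = 1 + N²/4 + 5*N/4 (v(N) = ((N² + 5*N) + 4)/4 = (4 + N² + 5*N)/4 = 1 + N²/4 + 5*N/4)
-32*v(4) + t(3, -11) = -32*(1 + (¼)*4² + (5/4)*4) + (8 + 4*(-11)²) = -32*(1 + (¼)*16 + 5) + (8 + 4*121) = -32*(1 + 4 + 5) + (8 + 484) = -32*10 + 492 = -320 + 492 = 172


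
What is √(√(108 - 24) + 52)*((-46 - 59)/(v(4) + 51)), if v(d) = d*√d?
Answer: -105*√(52 + 2*√21)/59 ≈ -13.918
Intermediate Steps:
v(d) = d^(3/2)
√(√(108 - 24) + 52)*((-46 - 59)/(v(4) + 51)) = √(√(108 - 24) + 52)*((-46 - 59)/(4^(3/2) + 51)) = √(√84 + 52)*(-105/(8 + 51)) = √(2*√21 + 52)*(-105/59) = √(52 + 2*√21)*(-105*1/59) = √(52 + 2*√21)*(-105/59) = -105*√(52 + 2*√21)/59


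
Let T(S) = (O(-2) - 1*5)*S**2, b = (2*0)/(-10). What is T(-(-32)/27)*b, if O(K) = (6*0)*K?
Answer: 0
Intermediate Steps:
O(K) = 0 (O(K) = 0*K = 0)
b = 0 (b = 0*(-1/10) = 0)
T(S) = -5*S**2 (T(S) = (0 - 1*5)*S**2 = (0 - 5)*S**2 = -5*S**2)
T(-(-32)/27)*b = -5*(-(-32)/27)**2*0 = -5*(-1*(-32/27))**2*0 = -5*(32/27)**2*0 = -5*1024/729*0 = -5120/729*0 = 0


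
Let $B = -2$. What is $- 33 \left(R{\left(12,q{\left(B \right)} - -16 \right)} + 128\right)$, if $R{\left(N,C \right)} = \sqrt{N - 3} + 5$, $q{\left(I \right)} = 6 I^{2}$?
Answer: $-4488$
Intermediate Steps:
$R{\left(N,C \right)} = 5 + \sqrt{-3 + N}$ ($R{\left(N,C \right)} = \sqrt{-3 + N} + 5 = 5 + \sqrt{-3 + N}$)
$- 33 \left(R{\left(12,q{\left(B \right)} - -16 \right)} + 128\right) = - 33 \left(\left(5 + \sqrt{-3 + 12}\right) + 128\right) = - 33 \left(\left(5 + \sqrt{9}\right) + 128\right) = - 33 \left(\left(5 + 3\right) + 128\right) = - 33 \left(8 + 128\right) = \left(-33\right) 136 = -4488$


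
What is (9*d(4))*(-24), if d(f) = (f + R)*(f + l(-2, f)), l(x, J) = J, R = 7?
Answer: -19008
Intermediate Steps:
d(f) = 2*f*(7 + f) (d(f) = (f + 7)*(f + f) = (7 + f)*(2*f) = 2*f*(7 + f))
(9*d(4))*(-24) = (9*(2*4*(7 + 4)))*(-24) = (9*(2*4*11))*(-24) = (9*88)*(-24) = 792*(-24) = -19008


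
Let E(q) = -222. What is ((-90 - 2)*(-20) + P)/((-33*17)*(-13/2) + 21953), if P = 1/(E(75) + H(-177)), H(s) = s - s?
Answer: 408479/5683089 ≈ 0.071876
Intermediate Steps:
H(s) = 0
P = -1/222 (P = 1/(-222 + 0) = 1/(-222) = -1/222 ≈ -0.0045045)
((-90 - 2)*(-20) + P)/((-33*17)*(-13/2) + 21953) = ((-90 - 2)*(-20) - 1/222)/((-33*17)*(-13/2) + 21953) = (-92*(-20) - 1/222)/(-(-7293)/2 + 21953) = (1840 - 1/222)/(-561*(-13/2) + 21953) = 408479/(222*(7293/2 + 21953)) = 408479/(222*(51199/2)) = (408479/222)*(2/51199) = 408479/5683089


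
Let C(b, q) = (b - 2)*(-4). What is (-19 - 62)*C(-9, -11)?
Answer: -3564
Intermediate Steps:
C(b, q) = 8 - 4*b (C(b, q) = (-2 + b)*(-4) = 8 - 4*b)
(-19 - 62)*C(-9, -11) = (-19 - 62)*(8 - 4*(-9)) = -81*(8 + 36) = -81*44 = -3564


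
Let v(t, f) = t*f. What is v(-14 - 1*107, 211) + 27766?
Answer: 2235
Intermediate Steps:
v(t, f) = f*t
v(-14 - 1*107, 211) + 27766 = 211*(-14 - 1*107) + 27766 = 211*(-14 - 107) + 27766 = 211*(-121) + 27766 = -25531 + 27766 = 2235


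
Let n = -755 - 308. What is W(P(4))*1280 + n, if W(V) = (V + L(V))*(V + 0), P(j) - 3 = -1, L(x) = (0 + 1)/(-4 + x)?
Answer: 2777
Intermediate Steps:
L(x) = 1/(-4 + x)
P(j) = 2 (P(j) = 3 - 1 = 2)
n = -1063
W(V) = V*(V + 1/(-4 + V)) (W(V) = (V + 1/(-4 + V))*(V + 0) = (V + 1/(-4 + V))*V = V*(V + 1/(-4 + V)))
W(P(4))*1280 + n = (2*(1 + 2*(-4 + 2))/(-4 + 2))*1280 - 1063 = (2*(1 + 2*(-2))/(-2))*1280 - 1063 = (2*(-1/2)*(1 - 4))*1280 - 1063 = (2*(-1/2)*(-3))*1280 - 1063 = 3*1280 - 1063 = 3840 - 1063 = 2777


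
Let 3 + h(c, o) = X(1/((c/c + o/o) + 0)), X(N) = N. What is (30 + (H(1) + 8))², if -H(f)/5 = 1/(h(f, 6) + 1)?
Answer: 15376/9 ≈ 1708.4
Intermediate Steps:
h(c, o) = -5/2 (h(c, o) = -3 + 1/((c/c + o/o) + 0) = -3 + 1/((1 + 1) + 0) = -3 + 1/(2 + 0) = -3 + 1/2 = -3 + ½ = -5/2)
H(f) = 10/3 (H(f) = -5/(-5/2 + 1) = -5/(-3/2) = -5*(-⅔) = 10/3)
(30 + (H(1) + 8))² = (30 + (10/3 + 8))² = (30 + 34/3)² = (124/3)² = 15376/9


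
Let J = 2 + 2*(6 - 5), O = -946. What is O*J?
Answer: -3784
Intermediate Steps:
J = 4 (J = 2 + 2*1 = 2 + 2 = 4)
O*J = -946*4 = -3784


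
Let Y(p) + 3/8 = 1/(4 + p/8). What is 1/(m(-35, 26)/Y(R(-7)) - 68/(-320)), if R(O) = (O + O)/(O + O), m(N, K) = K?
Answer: -112/21941 ≈ -0.0051046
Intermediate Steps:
R(O) = 1 (R(O) = (2*O)/((2*O)) = (2*O)*(1/(2*O)) = 1)
Y(p) = -3/8 + 1/(4 + p/8)
1/(m(-35, 26)/Y(R(-7)) - 68/(-320)) = 1/(26/(((-32 - 3*1)/(8*(32 + 1)))) - 68/(-320)) = 1/(26/(((⅛)*(-32 - 3)/33)) - 68*(-1/320)) = 1/(26/(((⅛)*(1/33)*(-35))) + 17/80) = 1/(26/(-35/264) + 17/80) = 1/(26*(-264/35) + 17/80) = 1/(-6864/35 + 17/80) = 1/(-21941/112) = -112/21941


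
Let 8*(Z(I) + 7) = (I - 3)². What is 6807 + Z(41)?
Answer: 13961/2 ≈ 6980.5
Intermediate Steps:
Z(I) = -7 + (-3 + I)²/8 (Z(I) = -7 + (I - 3)²/8 = -7 + (-3 + I)²/8)
6807 + Z(41) = 6807 + (-7 + (-3 + 41)²/8) = 6807 + (-7 + (⅛)*38²) = 6807 + (-7 + (⅛)*1444) = 6807 + (-7 + 361/2) = 6807 + 347/2 = 13961/2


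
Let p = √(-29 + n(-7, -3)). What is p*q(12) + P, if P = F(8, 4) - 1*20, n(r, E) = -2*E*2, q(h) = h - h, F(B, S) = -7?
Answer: -27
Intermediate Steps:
q(h) = 0
n(r, E) = -4*E
p = I*√17 (p = √(-29 - 4*(-3)) = √(-29 + 12) = √(-17) = I*√17 ≈ 4.1231*I)
P = -27 (P = -7 - 1*20 = -7 - 20 = -27)
p*q(12) + P = (I*√17)*0 - 27 = 0 - 27 = -27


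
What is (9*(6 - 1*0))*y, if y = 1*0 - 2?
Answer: -108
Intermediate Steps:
y = -2 (y = 0 - 2 = -2)
(9*(6 - 1*0))*y = (9*(6 - 1*0))*(-2) = (9*(6 + 0))*(-2) = (9*6)*(-2) = 54*(-2) = -108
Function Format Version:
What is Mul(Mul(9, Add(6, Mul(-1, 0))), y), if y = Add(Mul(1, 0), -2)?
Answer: -108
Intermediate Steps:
y = -2 (y = Add(0, -2) = -2)
Mul(Mul(9, Add(6, Mul(-1, 0))), y) = Mul(Mul(9, Add(6, Mul(-1, 0))), -2) = Mul(Mul(9, Add(6, 0)), -2) = Mul(Mul(9, 6), -2) = Mul(54, -2) = -108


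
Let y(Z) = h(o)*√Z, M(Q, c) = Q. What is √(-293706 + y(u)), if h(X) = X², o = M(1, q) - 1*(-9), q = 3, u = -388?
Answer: √(-293706 + 200*I*√97) ≈ 1.817 + 541.95*I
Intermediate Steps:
o = 10 (o = 1 - 1*(-9) = 1 + 9 = 10)
y(Z) = 100*√Z (y(Z) = 10²*√Z = 100*√Z)
√(-293706 + y(u)) = √(-293706 + 100*√(-388)) = √(-293706 + 100*(2*I*√97)) = √(-293706 + 200*I*√97)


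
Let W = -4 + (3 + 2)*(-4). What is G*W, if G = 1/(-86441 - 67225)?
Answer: 4/25611 ≈ 0.00015618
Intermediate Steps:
G = -1/153666 (G = 1/(-153666) = -1/153666 ≈ -6.5076e-6)
W = -24 (W = -4 + 5*(-4) = -4 - 20 = -24)
G*W = -1/153666*(-24) = 4/25611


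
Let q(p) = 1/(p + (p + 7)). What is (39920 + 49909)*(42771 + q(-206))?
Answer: 19210379686/5 ≈ 3.8421e+9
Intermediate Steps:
q(p) = 1/(7 + 2*p) (q(p) = 1/(p + (7 + p)) = 1/(7 + 2*p))
(39920 + 49909)*(42771 + q(-206)) = (39920 + 49909)*(42771 + 1/(7 + 2*(-206))) = 89829*(42771 + 1/(7 - 412)) = 89829*(42771 + 1/(-405)) = 89829*(42771 - 1/405) = 89829*(17322254/405) = 19210379686/5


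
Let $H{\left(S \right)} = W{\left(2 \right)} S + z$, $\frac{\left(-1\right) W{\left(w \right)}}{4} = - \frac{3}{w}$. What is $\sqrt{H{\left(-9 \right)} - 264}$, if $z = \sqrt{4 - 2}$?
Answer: $\sqrt{-318 + \sqrt{2}} \approx 17.793 i$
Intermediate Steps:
$W{\left(w \right)} = \frac{12}{w}$ ($W{\left(w \right)} = - 4 \left(- \frac{3}{w}\right) = \frac{12}{w}$)
$z = \sqrt{2} \approx 1.4142$
$H{\left(S \right)} = \sqrt{2} + 6 S$ ($H{\left(S \right)} = \frac{12}{2} S + \sqrt{2} = 12 \cdot \frac{1}{2} S + \sqrt{2} = 6 S + \sqrt{2} = \sqrt{2} + 6 S$)
$\sqrt{H{\left(-9 \right)} - 264} = \sqrt{\left(\sqrt{2} + 6 \left(-9\right)\right) - 264} = \sqrt{\left(\sqrt{2} - 54\right) - 264} = \sqrt{\left(-54 + \sqrt{2}\right) - 264} = \sqrt{-318 + \sqrt{2}}$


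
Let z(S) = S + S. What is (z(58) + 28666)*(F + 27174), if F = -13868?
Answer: 382973292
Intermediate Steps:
z(S) = 2*S
(z(58) + 28666)*(F + 27174) = (2*58 + 28666)*(-13868 + 27174) = (116 + 28666)*13306 = 28782*13306 = 382973292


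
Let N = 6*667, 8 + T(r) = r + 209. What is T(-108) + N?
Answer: 4095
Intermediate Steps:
T(r) = 201 + r (T(r) = -8 + (r + 209) = -8 + (209 + r) = 201 + r)
N = 4002
T(-108) + N = (201 - 108) + 4002 = 93 + 4002 = 4095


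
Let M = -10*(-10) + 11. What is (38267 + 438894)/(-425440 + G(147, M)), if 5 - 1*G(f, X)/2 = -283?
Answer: -477161/424864 ≈ -1.1231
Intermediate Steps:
M = 111 (M = 100 + 11 = 111)
G(f, X) = 576 (G(f, X) = 10 - 2*(-283) = 10 + 566 = 576)
(38267 + 438894)/(-425440 + G(147, M)) = (38267 + 438894)/(-425440 + 576) = 477161/(-424864) = 477161*(-1/424864) = -477161/424864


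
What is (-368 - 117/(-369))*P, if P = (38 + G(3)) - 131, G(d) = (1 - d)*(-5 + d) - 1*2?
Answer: 1371825/41 ≈ 33459.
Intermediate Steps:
G(d) = -2 + (1 - d)*(-5 + d) (G(d) = (1 - d)*(-5 + d) - 2 = -2 + (1 - d)*(-5 + d))
P = -91 (P = (38 + (-7 - 1*3**2 + 6*3)) - 131 = (38 + (-7 - 1*9 + 18)) - 131 = (38 + (-7 - 9 + 18)) - 131 = (38 + 2) - 131 = 40 - 131 = -91)
(-368 - 117/(-369))*P = (-368 - 117/(-369))*(-91) = (-368 - 117*(-1/369))*(-91) = (-368 + 13/41)*(-91) = -15075/41*(-91) = 1371825/41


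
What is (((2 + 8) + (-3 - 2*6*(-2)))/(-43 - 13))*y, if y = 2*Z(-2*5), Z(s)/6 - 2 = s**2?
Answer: -4743/7 ≈ -677.57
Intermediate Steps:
Z(s) = 12 + 6*s**2
y = 1224 (y = 2*(12 + 6*(-2*5)**2) = 2*(12 + 6*(-10)**2) = 2*(12 + 6*100) = 2*(12 + 600) = 2*612 = 1224)
(((2 + 8) + (-3 - 2*6*(-2)))/(-43 - 13))*y = (((2 + 8) + (-3 - 2*6*(-2)))/(-43 - 13))*1224 = ((10 + (-3 - 12*(-2)))/(-56))*1224 = ((10 + (-3 - 1*(-24)))*(-1/56))*1224 = ((10 + (-3 + 24))*(-1/56))*1224 = ((10 + 21)*(-1/56))*1224 = (31*(-1/56))*1224 = -31/56*1224 = -4743/7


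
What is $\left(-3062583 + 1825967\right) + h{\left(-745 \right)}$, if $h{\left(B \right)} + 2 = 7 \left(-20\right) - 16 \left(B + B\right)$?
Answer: $-1212918$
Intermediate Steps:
$h{\left(B \right)} = -142 - 32 B$ ($h{\left(B \right)} = -2 - \left(140 + 16 \left(B + B\right)\right) = -2 - \left(140 + 16 \cdot 2 B\right) = -2 - \left(140 + 32 B\right) = -142 - 32 B$)
$\left(-3062583 + 1825967\right) + h{\left(-745 \right)} = \left(-3062583 + 1825967\right) - -23698 = -1236616 + \left(-142 + 23840\right) = -1236616 + 23698 = -1212918$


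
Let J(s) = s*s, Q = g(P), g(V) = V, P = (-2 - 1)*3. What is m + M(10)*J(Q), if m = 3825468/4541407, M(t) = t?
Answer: 3682365138/4541407 ≈ 810.84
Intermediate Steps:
P = -9 (P = -3*3 = -9)
Q = -9
J(s) = s²
m = 3825468/4541407 (m = 3825468*(1/4541407) = 3825468/4541407 ≈ 0.84235)
m + M(10)*J(Q) = 3825468/4541407 + 10*(-9)² = 3825468/4541407 + 10*81 = 3825468/4541407 + 810 = 3682365138/4541407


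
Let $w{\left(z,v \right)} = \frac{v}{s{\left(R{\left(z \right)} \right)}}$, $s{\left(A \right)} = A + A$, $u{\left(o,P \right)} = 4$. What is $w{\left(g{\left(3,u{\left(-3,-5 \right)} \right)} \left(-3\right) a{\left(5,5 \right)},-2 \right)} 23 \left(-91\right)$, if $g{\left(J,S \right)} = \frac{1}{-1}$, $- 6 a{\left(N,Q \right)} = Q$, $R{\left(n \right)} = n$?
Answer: $- \frac{4186}{5} \approx -837.2$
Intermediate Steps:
$a{\left(N,Q \right)} = - \frac{Q}{6}$
$g{\left(J,S \right)} = -1$
$s{\left(A \right)} = 2 A$
$w{\left(z,v \right)} = \frac{v}{2 z}$
$w{\left(g{\left(3,u{\left(-3,-5 \right)} \right)} \left(-3\right) a{\left(5,5 \right)},-2 \right)} 23 \left(-91\right) = \frac{1}{2} \left(-2\right) \frac{1}{\left(-1\right) \left(-3\right) \left(\left(- \frac{1}{6}\right) 5\right)} 23 \left(-91\right) = \frac{1}{2} \left(-2\right) \frac{1}{3 \left(- \frac{5}{6}\right)} 23 \left(-91\right) = \frac{1}{2} \left(-2\right) \frac{1}{- \frac{5}{2}} \cdot 23 \left(-91\right) = \frac{1}{2} \left(-2\right) \left(- \frac{2}{5}\right) 23 \left(-91\right) = \frac{2}{5} \cdot 23 \left(-91\right) = \frac{46}{5} \left(-91\right) = - \frac{4186}{5}$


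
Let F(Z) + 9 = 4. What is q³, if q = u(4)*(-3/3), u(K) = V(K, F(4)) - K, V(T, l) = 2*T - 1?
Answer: -27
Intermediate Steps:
F(Z) = -5 (F(Z) = -9 + 4 = -5)
V(T, l) = -1 + 2*T
u(K) = -1 + K (u(K) = (-1 + 2*K) - K = -1 + K)
q = -3 (q = (-1 + 4)*(-3/3) = 3*(-3*⅓) = 3*(-1) = -3)
q³ = (-3)³ = -27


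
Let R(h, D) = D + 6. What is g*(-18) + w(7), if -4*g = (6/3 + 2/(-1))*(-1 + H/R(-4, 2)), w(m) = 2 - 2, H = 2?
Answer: 0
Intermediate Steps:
R(h, D) = 6 + D
w(m) = 0
g = 0 (g = -(6/3 + 2/(-1))*(-1 + 2/(6 + 2))/4 = -(6*(1/3) + 2*(-1))*(-1 + 2/8)/4 = -(2 - 2)*(-1 + 2*(1/8))/4 = -0*(-1 + 1/4) = -0*(-3)/4 = -1/4*0 = 0)
g*(-18) + w(7) = 0*(-18) + 0 = 0 + 0 = 0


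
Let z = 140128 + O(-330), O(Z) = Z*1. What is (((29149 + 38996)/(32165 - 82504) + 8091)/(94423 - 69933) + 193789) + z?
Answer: 205623582346637/616401055 ≈ 3.3359e+5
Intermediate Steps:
O(Z) = Z
z = 139798 (z = 140128 - 330 = 139798)
(((29149 + 38996)/(32165 - 82504) + 8091)/(94423 - 69933) + 193789) + z = (((29149 + 38996)/(32165 - 82504) + 8091)/(94423 - 69933) + 193789) + 139798 = ((68145/(-50339) + 8091)/24490 + 193789) + 139798 = ((68145*(-1/50339) + 8091)*(1/24490) + 193789) + 139798 = ((-68145/50339 + 8091)*(1/24490) + 193789) + 139798 = ((407224704/50339)*(1/24490) + 193789) + 139798 = (203612352/616401055 + 193789) + 139798 = 119451947659747/616401055 + 139798 = 205623582346637/616401055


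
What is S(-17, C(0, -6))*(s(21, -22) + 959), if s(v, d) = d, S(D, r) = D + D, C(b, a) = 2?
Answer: -31858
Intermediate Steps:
S(D, r) = 2*D
S(-17, C(0, -6))*(s(21, -22) + 959) = (2*(-17))*(-22 + 959) = -34*937 = -31858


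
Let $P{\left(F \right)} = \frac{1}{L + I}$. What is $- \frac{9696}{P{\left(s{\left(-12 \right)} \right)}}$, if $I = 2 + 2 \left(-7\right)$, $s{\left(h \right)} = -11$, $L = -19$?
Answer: $300576$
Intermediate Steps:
$I = -12$ ($I = 2 - 14 = -12$)
$P{\left(F \right)} = - \frac{1}{31}$ ($P{\left(F \right)} = \frac{1}{-19 - 12} = \frac{1}{-31} = - \frac{1}{31}$)
$- \frac{9696}{P{\left(s{\left(-12 \right)} \right)}} = - \frac{9696}{- \frac{1}{31}} = \left(-9696\right) \left(-31\right) = 300576$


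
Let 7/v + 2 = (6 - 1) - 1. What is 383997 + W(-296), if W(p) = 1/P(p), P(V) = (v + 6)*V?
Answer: 1079799563/2812 ≈ 3.8400e+5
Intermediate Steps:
v = 7/2 (v = 7/(-2 + ((6 - 1) - 1)) = 7/(-2 + (5 - 1)) = 7/(-2 + 4) = 7/2 ≈ 3.5000)
P(V) = 19*V/2 (P(V) = (7/2 + 6)*V = 19*V/2)
W(p) = 2/(19*p) (W(p) = 1/(19*p/2) = 2/(19*p))
383997 + W(-296) = 383997 + (2/19)/(-296) = 383997 + (2/19)*(-1/296) = 383997 - 1/2812 = 1079799563/2812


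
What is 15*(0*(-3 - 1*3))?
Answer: 0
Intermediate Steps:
15*(0*(-3 - 1*3)) = 15*(0*(-3 - 3)) = 15*(0*(-6)) = 15*0 = 0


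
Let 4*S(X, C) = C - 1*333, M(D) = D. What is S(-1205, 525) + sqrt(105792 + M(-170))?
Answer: 48 + sqrt(105622) ≈ 373.00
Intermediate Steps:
S(X, C) = -333/4 + C/4 (S(X, C) = (C - 1*333)/4 = (C - 333)/4 = (-333 + C)/4 = -333/4 + C/4)
S(-1205, 525) + sqrt(105792 + M(-170)) = (-333/4 + (1/4)*525) + sqrt(105792 - 170) = (-333/4 + 525/4) + sqrt(105622) = 48 + sqrt(105622)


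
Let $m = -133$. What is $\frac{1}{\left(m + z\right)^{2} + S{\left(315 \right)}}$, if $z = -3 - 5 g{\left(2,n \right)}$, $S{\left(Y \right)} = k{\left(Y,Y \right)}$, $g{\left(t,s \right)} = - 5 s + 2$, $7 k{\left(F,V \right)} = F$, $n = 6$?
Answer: $\frac{1}{61} \approx 0.016393$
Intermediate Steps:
$k{\left(F,V \right)} = \frac{F}{7}$
$g{\left(t,s \right)} = 2 - 5 s$
$S{\left(Y \right)} = \frac{Y}{7}$
$z = 137$ ($z = -3 - 5 \left(2 - 30\right) = -3 - -140 = -3 + 140 = 137$)
$\frac{1}{\left(m + z\right)^{2} + S{\left(315 \right)}} = \frac{1}{\left(-133 + 137\right)^{2} + \frac{1}{7} \cdot 315} = \frac{1}{4^{2} + 45} = \frac{1}{16 + 45} = \frac{1}{61}$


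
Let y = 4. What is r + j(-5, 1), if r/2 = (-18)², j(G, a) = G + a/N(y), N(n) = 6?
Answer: 3859/6 ≈ 643.17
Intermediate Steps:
j(G, a) = G + a/6
r = 648 (r = 2*(-18)² = 2*324 = 648)
r + j(-5, 1) = 648 + (-5 + (⅙)*1) = 648 + (-5 + ⅙) = 648 - 29/6 = 3859/6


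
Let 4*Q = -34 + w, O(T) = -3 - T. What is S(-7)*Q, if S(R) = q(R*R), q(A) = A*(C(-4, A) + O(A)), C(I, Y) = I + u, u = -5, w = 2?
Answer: 23912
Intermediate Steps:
C(I, Y) = -5 + I (C(I, Y) = I - 5 = -5 + I)
q(A) = A*(-12 - A) (q(A) = A*((-5 - 4) + (-3 - A)) = A*(-9 + (-3 - A)) = A*(-12 - A))
S(R) = -R²*(12 + R²) (S(R) = -R*R*(12 + R*R) = -R²*(12 + R²))
Q = -8 (Q = (-34 + 2)/4 = (¼)*(-32) = -8)
S(-7)*Q = ((-7)²*(-12 - 1*(-7)²))*(-8) = (49*(-12 - 1*49))*(-8) = (49*(-12 - 49))*(-8) = (49*(-61))*(-8) = -2989*(-8) = 23912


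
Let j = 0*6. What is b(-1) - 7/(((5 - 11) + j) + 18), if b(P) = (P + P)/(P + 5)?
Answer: -13/12 ≈ -1.0833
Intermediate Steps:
j = 0
b(P) = 2*P/(5 + P) (b(P) = (2*P)/(5 + P) = 2*P/(5 + P))
b(-1) - 7/(((5 - 11) + j) + 18) = 2*(-1)/(5 - 1) - 7/(((5 - 11) + 0) + 18) = 2*(-1)/4 - 7/((-6 + 0) + 18) = 2*(-1)*(¼) - 7/(-6 + 18) = -½ - 7/12 = -13/12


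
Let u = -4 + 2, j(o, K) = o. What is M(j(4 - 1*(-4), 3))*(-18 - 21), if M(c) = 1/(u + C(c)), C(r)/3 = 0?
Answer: 39/2 ≈ 19.500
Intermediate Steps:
u = -2
C(r) = 0 (C(r) = 3*0 = 0)
M(c) = -½ (M(c) = 1/(-2 + 0) = 1/(-2) = -½)
M(j(4 - 1*(-4), 3))*(-18 - 21) = -(-18 - 21)/2 = -½*(-39) = 39/2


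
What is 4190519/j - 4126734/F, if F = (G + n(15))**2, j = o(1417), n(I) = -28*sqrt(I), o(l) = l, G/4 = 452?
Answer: 1388652690840258151/469767668858696 - 1632123297*sqrt(15)/41440337761 ≈ 2955.9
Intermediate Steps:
G = 1808 (G = 4*452 = 1808)
j = 1417
F = (1808 - 28*sqrt(15))**2 ≈ 2.8885e+6
4190519/j - 4126734/F = 4190519/1417 - 4126734/(3280624 - 101248*sqrt(15))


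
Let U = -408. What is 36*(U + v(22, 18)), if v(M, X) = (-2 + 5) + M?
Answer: -13788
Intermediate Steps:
v(M, X) = 3 + M
36*(U + v(22, 18)) = 36*(-408 + (3 + 22)) = 36*(-408 + 25) = 36*(-383) = -13788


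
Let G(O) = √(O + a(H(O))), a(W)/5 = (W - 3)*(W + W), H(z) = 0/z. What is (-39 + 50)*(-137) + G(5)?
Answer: -1507 + √5 ≈ -1504.8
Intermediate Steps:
H(z) = 0
a(W) = 10*W*(-3 + W) (a(W) = 5*((W - 3)*(W + W)) = 5*((-3 + W)*(2*W)) = 5*(2*W*(-3 + W)) = 10*W*(-3 + W))
G(O) = √O (G(O) = √(O + 10*0*(-3 + 0)) = √(O + 10*0*(-3)) = √(O + 0) = √O)
(-39 + 50)*(-137) + G(5) = (-39 + 50)*(-137) + √5 = 11*(-137) + √5 = -1507 + √5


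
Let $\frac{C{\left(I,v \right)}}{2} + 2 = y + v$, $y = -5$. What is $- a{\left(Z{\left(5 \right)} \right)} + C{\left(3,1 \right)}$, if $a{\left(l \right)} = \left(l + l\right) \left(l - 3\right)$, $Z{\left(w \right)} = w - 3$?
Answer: $-8$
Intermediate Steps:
$C{\left(I,v \right)} = -14 + 2 v$ ($C{\left(I,v \right)} = -4 + 2 \left(-5 + v\right) = -4 + \left(-10 + 2 v\right) = -14 + 2 v$)
$Z{\left(w \right)} = -3 + w$
$a{\left(l \right)} = 2 l \left(-3 + l\right)$
$- a{\left(Z{\left(5 \right)} \right)} + C{\left(3,1 \right)} = - 2 \left(-3 + 5\right) \left(-3 + \left(-3 + 5\right)\right) + \left(-14 + 2 \cdot 1\right) = - 2 \cdot 2 \left(-3 + 2\right) + \left(-14 + 2\right) = - 2 \cdot 2 \left(-1\right) - 12 = \left(-1\right) \left(-4\right) - 12 = 4 - 12 = -8$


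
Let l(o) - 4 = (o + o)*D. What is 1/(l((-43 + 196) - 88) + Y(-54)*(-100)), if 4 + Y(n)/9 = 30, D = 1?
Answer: -1/23266 ≈ -4.2981e-5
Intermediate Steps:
l(o) = 4 + 2*o (l(o) = 4 + (o + o)*1 = 4 + (2*o)*1 = 4 + 2*o)
Y(n) = 234 (Y(n) = -36 + 9*30 = -36 + 270 = 234)
1/(l((-43 + 196) - 88) + Y(-54)*(-100)) = 1/((4 + 2*((-43 + 196) - 88)) + 234*(-100)) = 1/((4 + 2*(153 - 88)) - 23400) = 1/((4 + 2*65) - 23400) = 1/((4 + 130) - 23400) = 1/(134 - 23400) = 1/(-23266) = -1/23266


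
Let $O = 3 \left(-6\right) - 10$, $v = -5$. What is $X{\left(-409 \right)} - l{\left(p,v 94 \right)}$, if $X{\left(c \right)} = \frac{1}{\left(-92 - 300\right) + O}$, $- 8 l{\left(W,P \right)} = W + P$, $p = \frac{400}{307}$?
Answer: $- \frac{1888633}{32235} \approx -58.59$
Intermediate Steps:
$O = -28$ ($O = -18 - 10 = -28$)
$p = \frac{400}{307}$ ($p = 400 \cdot \frac{1}{307} = \frac{400}{307} \approx 1.3029$)
$l{\left(W,P \right)} = - \frac{P}{8} - \frac{W}{8}$ ($l{\left(W,P \right)} = - \frac{W + P}{8} = - \frac{P + W}{8} = - \frac{P}{8} - \frac{W}{8}$)
$X{\left(c \right)} = - \frac{1}{420}$ ($X{\left(c \right)} = \frac{1}{\left(-92 - 300\right) - 28} = \frac{1}{-392 - 28} = \frac{1}{-420} = - \frac{1}{420}$)
$X{\left(-409 \right)} - l{\left(p,v 94 \right)} = - \frac{1}{420} - \left(- \frac{\left(-5\right) 94}{8} - \frac{50}{307}\right) = - \frac{1}{420} - \left(\left(- \frac{1}{8}\right) \left(-470\right) - \frac{50}{307}\right) = - \frac{1}{420} - \left(\frac{235}{4} - \frac{50}{307}\right) = - \frac{1}{420} - \frac{71945}{1228} = - \frac{1888633}{32235}$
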